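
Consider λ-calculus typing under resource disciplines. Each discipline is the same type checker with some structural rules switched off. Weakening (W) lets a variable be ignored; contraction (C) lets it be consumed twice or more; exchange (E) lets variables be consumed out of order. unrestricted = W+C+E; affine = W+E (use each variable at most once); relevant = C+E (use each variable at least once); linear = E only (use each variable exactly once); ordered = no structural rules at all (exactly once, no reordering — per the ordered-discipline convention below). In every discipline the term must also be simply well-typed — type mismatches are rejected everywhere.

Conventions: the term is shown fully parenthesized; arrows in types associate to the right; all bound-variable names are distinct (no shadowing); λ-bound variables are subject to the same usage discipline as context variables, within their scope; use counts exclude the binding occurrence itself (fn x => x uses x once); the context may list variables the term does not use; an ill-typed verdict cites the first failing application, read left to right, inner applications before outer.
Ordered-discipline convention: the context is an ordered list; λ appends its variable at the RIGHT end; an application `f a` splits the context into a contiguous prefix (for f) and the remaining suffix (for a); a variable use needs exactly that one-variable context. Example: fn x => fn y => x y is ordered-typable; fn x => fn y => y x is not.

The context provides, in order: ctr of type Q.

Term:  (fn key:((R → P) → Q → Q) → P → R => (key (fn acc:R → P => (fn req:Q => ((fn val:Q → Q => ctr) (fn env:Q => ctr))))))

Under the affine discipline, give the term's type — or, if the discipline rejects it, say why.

not well-typed under affine — uses contraction: ctr ×2
use counts: ctr: 2×; key [bound]: 1×; acc [bound]: 0×; req [bound]: 0×; val [bound]: 0×; env [bound]: 0×
uses in reading order: key, ctr, ctr
typing: the term checks, with type (((R → P) → Q → Q) → P → R) → P → R
across the five disciplines: ordered ✗, linear ✗, affine ✗, relevant ✗, unrestricted ✓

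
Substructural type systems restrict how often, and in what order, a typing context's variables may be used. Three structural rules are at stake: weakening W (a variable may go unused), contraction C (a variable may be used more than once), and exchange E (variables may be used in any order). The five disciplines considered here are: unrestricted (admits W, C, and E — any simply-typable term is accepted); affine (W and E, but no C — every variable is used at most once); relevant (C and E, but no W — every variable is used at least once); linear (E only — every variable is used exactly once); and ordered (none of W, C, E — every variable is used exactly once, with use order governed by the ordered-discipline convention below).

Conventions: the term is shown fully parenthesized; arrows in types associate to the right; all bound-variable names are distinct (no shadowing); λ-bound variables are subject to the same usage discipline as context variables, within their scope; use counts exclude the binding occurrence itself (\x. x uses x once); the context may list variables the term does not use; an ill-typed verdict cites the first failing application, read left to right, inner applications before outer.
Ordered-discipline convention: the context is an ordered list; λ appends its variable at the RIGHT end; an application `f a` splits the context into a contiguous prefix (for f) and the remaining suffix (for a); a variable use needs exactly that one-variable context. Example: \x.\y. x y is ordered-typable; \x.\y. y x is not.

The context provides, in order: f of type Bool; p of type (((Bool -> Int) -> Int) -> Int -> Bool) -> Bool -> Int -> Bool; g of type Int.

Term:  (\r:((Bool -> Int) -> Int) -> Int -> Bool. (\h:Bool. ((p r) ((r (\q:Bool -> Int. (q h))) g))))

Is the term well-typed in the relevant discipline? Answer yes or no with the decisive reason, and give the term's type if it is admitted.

no — unused: f — weakening required
usage: f: 0; p: 1; g: 1; r (λ-bound): 2; h (λ-bound): 1; q (λ-bound): 1
order of uses: p, r, r, q, h, g
typing: the term checks, with type (((Bool -> Int) -> Int) -> Int -> Bool) -> Bool -> Int -> Bool
summary: ordered ✗; linear ✗; affine ✗; relevant ✗; unrestricted ✓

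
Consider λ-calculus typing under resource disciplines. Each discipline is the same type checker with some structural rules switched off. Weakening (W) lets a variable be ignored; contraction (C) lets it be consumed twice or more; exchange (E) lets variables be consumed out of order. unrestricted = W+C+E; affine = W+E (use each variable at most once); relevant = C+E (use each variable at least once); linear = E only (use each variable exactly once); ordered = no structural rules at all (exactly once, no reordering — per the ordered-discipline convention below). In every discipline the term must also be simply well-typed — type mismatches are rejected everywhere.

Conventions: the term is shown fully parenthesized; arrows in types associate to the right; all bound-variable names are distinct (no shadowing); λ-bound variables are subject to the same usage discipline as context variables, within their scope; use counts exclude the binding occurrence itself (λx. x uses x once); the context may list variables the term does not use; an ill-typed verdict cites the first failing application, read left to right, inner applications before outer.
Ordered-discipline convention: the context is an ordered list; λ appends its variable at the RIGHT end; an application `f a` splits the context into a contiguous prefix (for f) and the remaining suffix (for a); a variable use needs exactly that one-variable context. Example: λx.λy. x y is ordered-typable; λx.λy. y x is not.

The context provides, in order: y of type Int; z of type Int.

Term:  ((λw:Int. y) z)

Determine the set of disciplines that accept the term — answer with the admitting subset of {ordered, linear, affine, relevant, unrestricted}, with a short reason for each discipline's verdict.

admitted by: affine, unrestricted
counts: y: 1; z: 1; w [bound]: 0
uses in reading order: y, z
typing: ✓ — Int
ordered: ✗, unused: w — weakening required
linear: ✗, unused: w — weakening required
affine: ✓, none of y, z, w used more than once
relevant: ✗, unused: w — weakening required
unrestricted: ✓, typability at Int is all that's needed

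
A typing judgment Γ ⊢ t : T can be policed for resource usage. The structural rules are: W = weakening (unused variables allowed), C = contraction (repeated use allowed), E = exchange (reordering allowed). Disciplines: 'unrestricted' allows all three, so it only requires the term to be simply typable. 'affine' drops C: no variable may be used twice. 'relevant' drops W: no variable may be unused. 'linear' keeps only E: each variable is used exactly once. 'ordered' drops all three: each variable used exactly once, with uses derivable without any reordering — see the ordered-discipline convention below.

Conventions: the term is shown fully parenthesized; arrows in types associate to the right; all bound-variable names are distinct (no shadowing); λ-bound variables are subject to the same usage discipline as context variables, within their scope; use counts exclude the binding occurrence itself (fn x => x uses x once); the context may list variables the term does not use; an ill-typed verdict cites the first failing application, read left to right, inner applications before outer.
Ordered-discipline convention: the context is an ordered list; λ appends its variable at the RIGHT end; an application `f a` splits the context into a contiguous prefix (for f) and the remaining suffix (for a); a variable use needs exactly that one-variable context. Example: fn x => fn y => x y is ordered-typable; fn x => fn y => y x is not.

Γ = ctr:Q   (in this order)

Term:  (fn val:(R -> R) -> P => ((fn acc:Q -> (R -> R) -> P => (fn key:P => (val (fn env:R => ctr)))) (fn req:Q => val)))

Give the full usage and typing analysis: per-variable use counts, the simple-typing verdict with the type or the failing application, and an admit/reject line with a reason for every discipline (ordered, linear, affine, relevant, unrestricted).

counts: ctr: 1, val (λ-bound): 2, acc (λ-bound): 0, key (λ-bound): 0, env (λ-bound): 0, req (λ-bound): 0
order of uses: val, ctr, val
typing: ill-typed: a function awaiting R -> R gets R -> Q
ordered: ✗, not simply typable
linear: ✗, fails simple typing
affine: ✗, a type mismatch blocks all five
relevant: ✗, the type mismatch rejects it
unrestricted: ✗, not simply typable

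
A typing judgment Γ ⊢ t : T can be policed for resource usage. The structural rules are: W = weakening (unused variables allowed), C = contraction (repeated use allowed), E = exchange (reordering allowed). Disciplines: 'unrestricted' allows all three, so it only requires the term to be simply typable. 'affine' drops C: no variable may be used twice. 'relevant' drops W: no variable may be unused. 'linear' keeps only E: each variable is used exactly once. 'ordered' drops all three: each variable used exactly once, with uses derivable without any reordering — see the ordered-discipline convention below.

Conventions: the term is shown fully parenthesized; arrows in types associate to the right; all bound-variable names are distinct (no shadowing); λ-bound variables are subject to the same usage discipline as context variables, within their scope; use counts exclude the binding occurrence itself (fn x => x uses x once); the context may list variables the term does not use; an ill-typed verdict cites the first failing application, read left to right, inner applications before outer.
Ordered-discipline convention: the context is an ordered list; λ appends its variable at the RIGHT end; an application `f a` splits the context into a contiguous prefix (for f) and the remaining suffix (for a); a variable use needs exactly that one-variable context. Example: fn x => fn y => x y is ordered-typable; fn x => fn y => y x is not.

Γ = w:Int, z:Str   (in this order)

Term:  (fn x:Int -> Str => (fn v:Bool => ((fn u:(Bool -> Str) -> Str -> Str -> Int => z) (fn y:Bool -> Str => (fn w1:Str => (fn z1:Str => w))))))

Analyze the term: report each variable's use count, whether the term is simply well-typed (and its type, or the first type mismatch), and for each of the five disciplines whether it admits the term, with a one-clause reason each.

counts: w ×1, z ×1, x (bound) ×0, v (bound) ×0, u (bound) ×0, y (bound) ×0, w1 (bound) ×0, z1 (bound) ×0
use order (left to right): z, w
typing: well-typed — term : (Int -> Str) -> Bool -> Str
ordered: ✗ — x, v, u, y, w1, z1 left unused
linear: ✗ — x, v, u, y, w1, z1 left unused
affine: ✓ — no duplicate uses among w, z, x, v, u, y, w1, z1
relevant: ✗ — x, v, u, y, w1, z1 left unused
unrestricted: ✓ — well-typed at (Int -> Str) -> Bool -> Str; no restrictions here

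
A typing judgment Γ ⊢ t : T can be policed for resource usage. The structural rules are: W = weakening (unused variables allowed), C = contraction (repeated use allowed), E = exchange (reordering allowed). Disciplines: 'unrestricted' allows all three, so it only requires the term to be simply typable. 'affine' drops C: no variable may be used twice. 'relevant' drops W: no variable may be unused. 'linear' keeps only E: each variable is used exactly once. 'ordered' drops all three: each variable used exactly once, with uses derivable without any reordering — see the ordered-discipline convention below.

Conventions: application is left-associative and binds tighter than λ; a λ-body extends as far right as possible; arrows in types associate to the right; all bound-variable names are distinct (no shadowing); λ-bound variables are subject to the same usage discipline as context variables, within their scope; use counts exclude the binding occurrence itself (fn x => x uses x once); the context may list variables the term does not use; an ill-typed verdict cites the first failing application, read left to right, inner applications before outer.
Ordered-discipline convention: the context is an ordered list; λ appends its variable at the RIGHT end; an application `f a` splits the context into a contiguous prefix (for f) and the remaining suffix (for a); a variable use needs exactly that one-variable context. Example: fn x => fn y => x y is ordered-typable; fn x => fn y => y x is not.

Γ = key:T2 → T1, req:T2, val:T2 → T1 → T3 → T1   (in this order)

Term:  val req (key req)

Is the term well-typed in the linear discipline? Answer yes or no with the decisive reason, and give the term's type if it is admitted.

no — repeated use of req ×2
usage: key=1, req=2, val=1
order of uses: val, req, key, req
typing: the term checks, with type T3 → T1
per-discipline verdicts: ordered ✗, linear ✗, affine ✗, relevant ✓, unrestricted ✓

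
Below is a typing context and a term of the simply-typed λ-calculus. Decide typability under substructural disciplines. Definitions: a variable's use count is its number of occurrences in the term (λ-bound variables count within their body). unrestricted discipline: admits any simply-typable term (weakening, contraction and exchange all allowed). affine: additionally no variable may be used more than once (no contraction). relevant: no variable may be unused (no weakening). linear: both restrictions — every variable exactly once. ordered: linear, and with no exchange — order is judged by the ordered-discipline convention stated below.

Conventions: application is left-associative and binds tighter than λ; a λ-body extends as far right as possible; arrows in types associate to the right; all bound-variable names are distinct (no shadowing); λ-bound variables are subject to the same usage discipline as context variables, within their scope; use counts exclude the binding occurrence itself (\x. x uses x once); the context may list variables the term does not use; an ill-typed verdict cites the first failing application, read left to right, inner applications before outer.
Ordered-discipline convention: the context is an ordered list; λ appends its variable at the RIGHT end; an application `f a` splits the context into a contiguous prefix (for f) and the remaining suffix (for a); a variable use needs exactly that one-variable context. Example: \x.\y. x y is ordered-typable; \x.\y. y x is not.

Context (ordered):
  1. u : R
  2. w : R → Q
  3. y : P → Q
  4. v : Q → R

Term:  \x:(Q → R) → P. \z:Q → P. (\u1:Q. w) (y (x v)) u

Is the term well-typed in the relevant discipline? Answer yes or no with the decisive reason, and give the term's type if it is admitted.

no — unused: z, u1 — weakening required
usage: u=1, w=1, y=1, v=1, x (bound)=1, z (bound)=0, u1 (bound)=0
uses in reading order: w, y, x, v, u
typing: well-typed — term : ((Q → R) → P) → (Q → P) → Q
summary: ordered ✗, linear ✗, affine ✓, relevant ✗, unrestricted ✓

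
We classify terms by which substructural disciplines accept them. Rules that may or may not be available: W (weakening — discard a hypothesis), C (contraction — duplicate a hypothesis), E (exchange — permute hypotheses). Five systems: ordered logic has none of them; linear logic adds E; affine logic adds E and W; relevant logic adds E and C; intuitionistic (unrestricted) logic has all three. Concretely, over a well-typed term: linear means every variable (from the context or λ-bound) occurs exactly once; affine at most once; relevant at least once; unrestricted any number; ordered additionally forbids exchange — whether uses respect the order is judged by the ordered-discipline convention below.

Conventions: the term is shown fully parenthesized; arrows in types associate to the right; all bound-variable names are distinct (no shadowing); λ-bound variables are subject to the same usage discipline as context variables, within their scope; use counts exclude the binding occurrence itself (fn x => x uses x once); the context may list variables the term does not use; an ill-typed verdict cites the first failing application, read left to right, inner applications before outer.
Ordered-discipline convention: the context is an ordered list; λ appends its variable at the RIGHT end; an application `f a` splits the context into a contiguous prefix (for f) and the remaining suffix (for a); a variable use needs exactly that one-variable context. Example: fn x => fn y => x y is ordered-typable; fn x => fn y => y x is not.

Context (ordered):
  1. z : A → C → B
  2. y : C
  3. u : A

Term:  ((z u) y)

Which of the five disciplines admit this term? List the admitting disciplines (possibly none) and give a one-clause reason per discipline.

admitting disciplines: linear, affine, relevant, unrestricted
variable uses: z: 1×; y: 1×; u: 1×
order of uses: z, u, y
typing: well-typed at B
ordered ✗ (use order z, u, y needs exchange)
linear ✓ (exactly-once usage across z, y, u)
affine ✓ (z, y, u: no repeats, contraction unneeded)
relevant ✓ (z, y, u: all used, weakening unneeded)
unrestricted ✓ (typability at B is all that's needed)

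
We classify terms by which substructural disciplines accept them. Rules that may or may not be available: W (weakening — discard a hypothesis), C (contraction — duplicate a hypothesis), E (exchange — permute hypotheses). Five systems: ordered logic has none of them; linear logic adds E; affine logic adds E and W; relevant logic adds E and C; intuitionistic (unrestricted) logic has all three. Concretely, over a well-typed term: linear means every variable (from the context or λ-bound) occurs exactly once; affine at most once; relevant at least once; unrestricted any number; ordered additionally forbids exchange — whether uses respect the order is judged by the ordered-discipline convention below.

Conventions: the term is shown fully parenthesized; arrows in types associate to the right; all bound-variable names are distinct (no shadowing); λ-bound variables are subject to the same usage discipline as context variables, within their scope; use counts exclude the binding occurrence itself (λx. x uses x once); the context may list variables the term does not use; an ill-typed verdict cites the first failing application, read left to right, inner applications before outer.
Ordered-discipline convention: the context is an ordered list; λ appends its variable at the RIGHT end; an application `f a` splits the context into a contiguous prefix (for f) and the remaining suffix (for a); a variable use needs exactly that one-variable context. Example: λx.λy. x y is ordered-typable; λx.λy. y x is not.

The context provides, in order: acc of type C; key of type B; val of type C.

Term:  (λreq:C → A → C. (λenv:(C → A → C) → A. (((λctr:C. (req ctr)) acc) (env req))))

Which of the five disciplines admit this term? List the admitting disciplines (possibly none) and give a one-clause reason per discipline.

admitting disciplines: unrestricted
usage: acc ×1; key ×0; val ×0; req [bound] ×2; env [bound] ×1; ctr [bound] ×1
left-to-right use order: req, ctr, acc, env, req
typing: well-typed at (C → A → C) → ((C → A → C) → A) → C
ordered: ✗ — needs contraction — req ×2; key, val left unused
linear: ✗ — needs contraction — req ×2; key, val left unused
affine: ✗ — needs contraction — req ×2
relevant: ✗ — key, val left unused
unrestricted: ✓ — simply typable at (C → A → C) → ((C → A → C) → A) → C; W, C, E all held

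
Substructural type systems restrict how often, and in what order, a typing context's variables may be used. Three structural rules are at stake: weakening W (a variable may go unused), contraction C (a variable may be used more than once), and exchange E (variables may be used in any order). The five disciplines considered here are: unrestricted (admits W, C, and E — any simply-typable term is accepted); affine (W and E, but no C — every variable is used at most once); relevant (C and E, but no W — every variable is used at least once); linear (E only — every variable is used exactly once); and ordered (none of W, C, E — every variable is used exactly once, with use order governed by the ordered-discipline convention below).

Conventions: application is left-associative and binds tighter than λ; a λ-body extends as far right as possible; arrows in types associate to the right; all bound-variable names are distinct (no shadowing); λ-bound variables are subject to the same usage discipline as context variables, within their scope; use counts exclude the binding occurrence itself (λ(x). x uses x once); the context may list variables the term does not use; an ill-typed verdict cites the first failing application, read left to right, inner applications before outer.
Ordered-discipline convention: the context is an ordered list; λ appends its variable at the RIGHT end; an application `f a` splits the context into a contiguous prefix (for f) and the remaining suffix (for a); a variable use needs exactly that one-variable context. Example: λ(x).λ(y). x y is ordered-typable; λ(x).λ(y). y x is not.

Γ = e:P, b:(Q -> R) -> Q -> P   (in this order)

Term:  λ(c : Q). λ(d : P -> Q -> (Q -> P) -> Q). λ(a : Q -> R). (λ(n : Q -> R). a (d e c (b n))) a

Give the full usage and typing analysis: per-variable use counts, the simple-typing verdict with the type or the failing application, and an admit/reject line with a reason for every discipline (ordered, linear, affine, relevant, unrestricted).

counts: e: 1; b: 1; c (λ-bound): 1; d (λ-bound): 1; a (λ-bound): 2; n (λ-bound): 1
order of uses: a, d, e, c, b, n, a
typing: ✓ — Q -> (P -> Q -> (Q -> P) -> Q) -> (Q -> R) -> R
ordered: ✗, a ×2 used more than once (contraction)
linear: ✗, a ×2 used more than once (contraction)
affine: ✗, a ×2 used more than once (contraction)
relevant: ✓, e, b, c, d, a, n: all used, weakening unneeded
unrestricted: ✓, type-checks (Q -> (P -> Q -> (Q -> P) -> Q) -> (Q -> R) -> R) and nothing is barred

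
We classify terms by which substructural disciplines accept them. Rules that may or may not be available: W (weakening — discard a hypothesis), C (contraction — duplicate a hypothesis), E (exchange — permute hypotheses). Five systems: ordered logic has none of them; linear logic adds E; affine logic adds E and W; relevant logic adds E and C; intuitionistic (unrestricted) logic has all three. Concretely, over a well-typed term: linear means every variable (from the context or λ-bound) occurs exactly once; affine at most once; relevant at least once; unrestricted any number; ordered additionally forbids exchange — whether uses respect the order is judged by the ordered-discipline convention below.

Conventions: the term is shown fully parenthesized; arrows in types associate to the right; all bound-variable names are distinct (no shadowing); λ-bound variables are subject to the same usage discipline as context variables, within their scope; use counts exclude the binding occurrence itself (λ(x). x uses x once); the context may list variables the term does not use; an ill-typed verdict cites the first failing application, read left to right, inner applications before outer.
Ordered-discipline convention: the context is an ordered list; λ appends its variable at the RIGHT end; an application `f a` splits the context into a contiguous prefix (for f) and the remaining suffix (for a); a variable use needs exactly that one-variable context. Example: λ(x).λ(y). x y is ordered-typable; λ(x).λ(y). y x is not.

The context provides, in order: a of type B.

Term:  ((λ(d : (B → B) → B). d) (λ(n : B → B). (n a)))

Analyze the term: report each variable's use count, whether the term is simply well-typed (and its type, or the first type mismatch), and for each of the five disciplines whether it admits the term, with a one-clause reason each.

usage: a: 1; d (λ-bound): 1; n (λ-bound): 1
use order (left to right): d, n, a
typing: ✓ — (B → B) → B
ordered: ✗, use order d, n, a needs exchange
linear: ✓, single use per variable (a, d, n)
affine: ✓, no duplicate uses among a, d, n
relevant: ✓, at least one use each (a, d, n)
unrestricted: ✓, typability at (B → B) → B is all that's needed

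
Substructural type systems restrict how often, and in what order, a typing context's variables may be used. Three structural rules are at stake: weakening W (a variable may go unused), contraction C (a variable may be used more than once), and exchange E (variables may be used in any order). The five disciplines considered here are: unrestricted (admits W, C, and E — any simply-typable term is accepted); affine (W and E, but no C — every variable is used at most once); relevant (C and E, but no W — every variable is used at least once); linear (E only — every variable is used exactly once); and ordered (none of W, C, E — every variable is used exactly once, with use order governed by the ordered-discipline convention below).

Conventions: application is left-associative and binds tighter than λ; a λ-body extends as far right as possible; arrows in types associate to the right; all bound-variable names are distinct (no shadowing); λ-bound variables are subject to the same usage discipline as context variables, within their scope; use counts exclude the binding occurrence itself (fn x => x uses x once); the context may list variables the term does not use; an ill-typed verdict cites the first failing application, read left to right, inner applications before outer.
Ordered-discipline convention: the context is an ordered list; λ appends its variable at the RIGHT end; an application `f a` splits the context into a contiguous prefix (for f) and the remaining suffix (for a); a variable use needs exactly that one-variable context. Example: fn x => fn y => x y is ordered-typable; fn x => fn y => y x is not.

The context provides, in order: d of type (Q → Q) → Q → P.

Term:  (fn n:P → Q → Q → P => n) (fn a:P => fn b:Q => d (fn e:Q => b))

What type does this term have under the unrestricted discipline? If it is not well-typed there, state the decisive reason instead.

term : P → Q → Q → P
use counts: d: 1, n (bound): 1, a (bound): 0, b (bound): 1, e (bound): 0
left-to-right use order: n, d, b
typing: ✓ — P → Q → Q → P
across the five disciplines: ordered ✗ | linear ✗ | affine ✓ | relevant ✗ | unrestricted ✓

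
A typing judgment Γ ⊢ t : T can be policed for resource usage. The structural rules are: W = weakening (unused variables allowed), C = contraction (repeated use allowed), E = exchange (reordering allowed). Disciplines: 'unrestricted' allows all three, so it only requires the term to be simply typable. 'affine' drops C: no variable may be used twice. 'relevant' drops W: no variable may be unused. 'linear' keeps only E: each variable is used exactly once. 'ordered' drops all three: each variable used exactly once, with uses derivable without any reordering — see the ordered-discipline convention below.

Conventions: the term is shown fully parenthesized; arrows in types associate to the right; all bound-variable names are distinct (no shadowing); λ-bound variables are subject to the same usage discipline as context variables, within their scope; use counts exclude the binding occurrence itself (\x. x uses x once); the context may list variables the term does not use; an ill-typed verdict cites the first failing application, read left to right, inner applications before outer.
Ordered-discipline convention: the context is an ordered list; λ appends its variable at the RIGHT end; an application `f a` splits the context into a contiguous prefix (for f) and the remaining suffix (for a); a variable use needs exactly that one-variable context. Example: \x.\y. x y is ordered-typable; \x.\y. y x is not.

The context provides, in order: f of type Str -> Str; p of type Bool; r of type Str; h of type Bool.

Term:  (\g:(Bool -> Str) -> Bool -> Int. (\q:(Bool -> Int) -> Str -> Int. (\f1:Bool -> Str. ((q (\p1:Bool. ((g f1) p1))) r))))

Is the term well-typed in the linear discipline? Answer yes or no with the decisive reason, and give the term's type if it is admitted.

no — f, p, h left unused
use counts: f=0, p=0, r=1, h=0, g (λ-bound)=1, q (λ-bound)=1, f1 (λ-bound)=1, p1 (λ-bound)=1
order of uses: q, g, f1, p1, r
typing: ✓ — ((Bool -> Str) -> Bool -> Int) -> ((Bool -> Int) -> Str -> Int) -> (Bool -> Str) -> Int
summary: ordered ✗, linear ✗, affine ✓, relevant ✗, unrestricted ✓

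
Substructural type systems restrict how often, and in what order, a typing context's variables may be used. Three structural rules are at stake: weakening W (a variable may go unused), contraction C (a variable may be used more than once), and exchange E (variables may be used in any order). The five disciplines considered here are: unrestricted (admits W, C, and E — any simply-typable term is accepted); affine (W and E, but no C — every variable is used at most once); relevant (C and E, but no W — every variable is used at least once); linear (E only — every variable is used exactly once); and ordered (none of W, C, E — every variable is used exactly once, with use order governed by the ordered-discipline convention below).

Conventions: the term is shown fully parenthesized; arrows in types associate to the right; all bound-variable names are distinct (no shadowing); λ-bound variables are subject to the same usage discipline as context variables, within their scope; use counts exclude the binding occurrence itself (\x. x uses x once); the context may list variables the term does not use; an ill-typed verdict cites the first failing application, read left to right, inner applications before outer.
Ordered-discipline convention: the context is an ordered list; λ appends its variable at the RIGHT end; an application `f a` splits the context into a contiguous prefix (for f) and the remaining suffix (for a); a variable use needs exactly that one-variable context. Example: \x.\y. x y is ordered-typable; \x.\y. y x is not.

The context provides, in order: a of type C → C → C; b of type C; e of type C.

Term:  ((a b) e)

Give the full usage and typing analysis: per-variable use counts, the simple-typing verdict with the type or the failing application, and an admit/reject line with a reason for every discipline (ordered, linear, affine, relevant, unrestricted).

counts: a: 1×, b: 1×, e: 1×
order of uses: a, b, e
typing: well-typed — term : C
ordered ✓ (a, b, e: once each, no exchange needed)
linear ✓ (each of a, b, e used exactly once)
affine ✓ (a, b, e: no repeats, contraction unneeded)
relevant ✓ (every one of a, b, e appears)
unrestricted ✓ (type-checks (C) and nothing is barred)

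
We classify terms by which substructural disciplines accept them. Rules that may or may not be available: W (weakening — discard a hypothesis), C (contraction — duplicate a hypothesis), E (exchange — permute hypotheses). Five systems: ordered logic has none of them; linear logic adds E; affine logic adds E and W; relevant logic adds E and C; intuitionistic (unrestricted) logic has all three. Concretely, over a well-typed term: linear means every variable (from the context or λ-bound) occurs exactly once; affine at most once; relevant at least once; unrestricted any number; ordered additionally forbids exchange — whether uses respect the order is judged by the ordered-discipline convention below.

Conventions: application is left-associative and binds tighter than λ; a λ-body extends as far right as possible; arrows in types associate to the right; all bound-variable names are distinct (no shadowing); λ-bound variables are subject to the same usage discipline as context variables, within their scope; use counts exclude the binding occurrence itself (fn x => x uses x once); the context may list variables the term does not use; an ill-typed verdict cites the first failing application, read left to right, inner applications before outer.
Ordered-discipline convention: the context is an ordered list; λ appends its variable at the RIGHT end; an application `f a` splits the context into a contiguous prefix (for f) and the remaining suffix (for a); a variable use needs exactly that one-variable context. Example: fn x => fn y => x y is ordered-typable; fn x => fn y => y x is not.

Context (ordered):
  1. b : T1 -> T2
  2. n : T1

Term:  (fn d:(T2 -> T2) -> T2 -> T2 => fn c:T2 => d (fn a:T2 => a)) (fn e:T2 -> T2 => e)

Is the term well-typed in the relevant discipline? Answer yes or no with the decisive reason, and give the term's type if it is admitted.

no — b, n, c never used (weakening)
counts: b ×0; n ×0; d (bound) ×1; c (bound) ×0; a (bound) ×1; e (bound) ×1
use order (left to right): d, a, e
typing: ✓ — T2 -> T2 -> T2
all disciplines: ordered ✗ | linear ✗ | affine ✓ | relevant ✗ | unrestricted ✓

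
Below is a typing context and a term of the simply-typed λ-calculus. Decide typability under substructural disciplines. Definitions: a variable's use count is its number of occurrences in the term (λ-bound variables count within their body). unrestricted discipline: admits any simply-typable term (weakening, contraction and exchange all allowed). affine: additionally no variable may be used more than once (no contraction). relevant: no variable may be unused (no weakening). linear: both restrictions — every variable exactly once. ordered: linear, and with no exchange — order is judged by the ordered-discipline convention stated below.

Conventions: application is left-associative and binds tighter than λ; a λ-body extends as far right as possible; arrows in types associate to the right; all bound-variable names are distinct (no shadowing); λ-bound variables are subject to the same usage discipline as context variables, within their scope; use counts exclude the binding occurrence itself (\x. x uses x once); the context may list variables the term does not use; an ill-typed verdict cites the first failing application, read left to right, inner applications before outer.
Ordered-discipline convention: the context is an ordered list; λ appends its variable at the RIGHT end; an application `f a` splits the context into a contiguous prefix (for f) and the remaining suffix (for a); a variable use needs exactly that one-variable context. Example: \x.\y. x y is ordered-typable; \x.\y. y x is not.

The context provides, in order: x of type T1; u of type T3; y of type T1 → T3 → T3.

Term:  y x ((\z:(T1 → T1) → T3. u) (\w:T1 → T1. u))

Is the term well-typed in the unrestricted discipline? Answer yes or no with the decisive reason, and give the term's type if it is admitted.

yes — typability at T3 is all that's needed; term : T3
counts: x=1; u=2; y=1; z [bound]=0; w [bound]=0
uses in reading order: y, x, u, u
typing: ✓ — T3
per-discipline verdicts: ordered ✗; linear ✗; affine ✗; relevant ✗; unrestricted ✓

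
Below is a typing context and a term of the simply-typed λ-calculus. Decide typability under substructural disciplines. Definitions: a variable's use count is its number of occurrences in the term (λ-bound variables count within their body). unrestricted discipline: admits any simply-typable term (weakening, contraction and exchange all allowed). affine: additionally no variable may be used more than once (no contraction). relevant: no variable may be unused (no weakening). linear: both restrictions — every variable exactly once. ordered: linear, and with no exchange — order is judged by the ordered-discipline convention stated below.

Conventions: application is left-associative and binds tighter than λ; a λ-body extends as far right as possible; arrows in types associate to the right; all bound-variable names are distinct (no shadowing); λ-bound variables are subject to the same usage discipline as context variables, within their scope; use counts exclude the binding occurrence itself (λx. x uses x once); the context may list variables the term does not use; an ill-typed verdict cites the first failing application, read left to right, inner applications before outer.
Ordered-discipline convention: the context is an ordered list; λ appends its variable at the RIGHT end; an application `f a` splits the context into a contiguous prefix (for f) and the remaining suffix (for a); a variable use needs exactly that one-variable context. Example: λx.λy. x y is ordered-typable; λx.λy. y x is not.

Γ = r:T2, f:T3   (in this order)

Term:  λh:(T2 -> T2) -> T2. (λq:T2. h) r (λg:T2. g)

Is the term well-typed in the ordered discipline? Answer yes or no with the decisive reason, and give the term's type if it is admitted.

no — unused: f, q — weakening required
counts: r: 1, f: 0, h (bound): 1, q (bound): 0, g (bound): 1
order of uses: h, r, g
typing: well-typed at ((T2 -> T2) -> T2) -> T2
summary: ordered ✗ | linear ✗ | affine ✓ | relevant ✗ | unrestricted ✓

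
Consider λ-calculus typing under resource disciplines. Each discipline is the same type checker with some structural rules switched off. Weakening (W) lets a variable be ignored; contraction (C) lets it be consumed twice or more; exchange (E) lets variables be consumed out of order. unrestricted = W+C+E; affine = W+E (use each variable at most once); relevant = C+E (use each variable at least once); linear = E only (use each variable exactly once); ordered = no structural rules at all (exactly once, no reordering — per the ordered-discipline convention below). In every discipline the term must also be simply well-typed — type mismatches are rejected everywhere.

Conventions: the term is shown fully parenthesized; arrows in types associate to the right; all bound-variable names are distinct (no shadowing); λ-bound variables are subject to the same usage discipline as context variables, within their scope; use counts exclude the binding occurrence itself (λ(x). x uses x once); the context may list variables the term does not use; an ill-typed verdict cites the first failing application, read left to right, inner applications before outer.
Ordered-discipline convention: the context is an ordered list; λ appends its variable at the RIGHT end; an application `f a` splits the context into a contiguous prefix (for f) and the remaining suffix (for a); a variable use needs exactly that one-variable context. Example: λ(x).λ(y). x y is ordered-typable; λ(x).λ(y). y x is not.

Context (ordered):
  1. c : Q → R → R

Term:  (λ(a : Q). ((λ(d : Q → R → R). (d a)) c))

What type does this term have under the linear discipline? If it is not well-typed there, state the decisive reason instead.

term : Q → R → R
usage: c: 1×, a [bound]: 1×, d [bound]: 1×
left-to-right use order: d, a, c
typing: ✓ — Q → R → R
across the five disciplines: ordered ✗ | linear ✓ | affine ✓ | relevant ✓ | unrestricted ✓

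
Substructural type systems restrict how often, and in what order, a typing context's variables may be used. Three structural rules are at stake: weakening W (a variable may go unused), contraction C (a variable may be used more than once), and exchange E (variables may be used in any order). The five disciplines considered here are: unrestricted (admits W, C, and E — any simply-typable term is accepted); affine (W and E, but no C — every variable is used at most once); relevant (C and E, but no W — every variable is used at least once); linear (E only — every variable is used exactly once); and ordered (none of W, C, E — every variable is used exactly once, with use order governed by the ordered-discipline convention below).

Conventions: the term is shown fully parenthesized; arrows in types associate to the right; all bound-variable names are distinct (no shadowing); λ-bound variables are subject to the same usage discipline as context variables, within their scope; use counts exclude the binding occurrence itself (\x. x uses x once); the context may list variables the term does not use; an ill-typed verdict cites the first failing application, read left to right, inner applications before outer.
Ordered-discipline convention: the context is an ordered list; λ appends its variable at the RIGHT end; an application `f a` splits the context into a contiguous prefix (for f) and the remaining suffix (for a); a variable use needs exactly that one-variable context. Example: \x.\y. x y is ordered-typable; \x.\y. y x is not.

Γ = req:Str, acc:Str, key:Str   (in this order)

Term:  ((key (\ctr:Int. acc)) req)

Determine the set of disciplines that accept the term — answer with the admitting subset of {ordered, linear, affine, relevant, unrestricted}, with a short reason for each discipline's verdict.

admitted in: none
counts: req: 1×; acc: 1×; key: 1×; ctr [bound]: 0×
order of uses: key, acc, req
typing: ill-typed: non-arrow in function slot: Str
ordered: ✗, not simply typable
linear: ✗, fails simple typing
affine: ✗, a type mismatch blocks all five
relevant: ✗, the type mismatch rejects it
unrestricted: ✗, not simply typable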